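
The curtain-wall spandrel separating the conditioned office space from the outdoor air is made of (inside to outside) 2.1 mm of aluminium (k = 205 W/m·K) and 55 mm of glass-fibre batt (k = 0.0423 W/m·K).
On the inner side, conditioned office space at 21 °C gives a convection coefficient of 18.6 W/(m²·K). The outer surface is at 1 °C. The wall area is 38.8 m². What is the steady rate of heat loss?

Model the wall as resistances in series:
R_inner film = 1/(h_i·A) = 1/(18.6×38.8) = 0.001386 K/W
R_aluminium = L/(kA) = 0.0021/(205×38.8) = 2.64×10^-7 K/W
R_glass-fibre batt = L/(kA) = 0.055/(0.0423×38.8) = 0.03351 K/W
R_total = 0.0349 K/W
Q = ΔT / R_total = 20 / 0.0349

Q ≈ 573 W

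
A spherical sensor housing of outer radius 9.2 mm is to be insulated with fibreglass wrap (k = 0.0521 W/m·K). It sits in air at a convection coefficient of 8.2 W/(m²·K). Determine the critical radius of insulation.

For a sphere r_cr = 2k/h = 2×0.0521/8.2
r_cr = 12.7 mm; since the bare radius (9.2 mm) is below r_cr, adding a thin layer of insulation will *increase* heat loss.

r_cr ≈ 12.7 mm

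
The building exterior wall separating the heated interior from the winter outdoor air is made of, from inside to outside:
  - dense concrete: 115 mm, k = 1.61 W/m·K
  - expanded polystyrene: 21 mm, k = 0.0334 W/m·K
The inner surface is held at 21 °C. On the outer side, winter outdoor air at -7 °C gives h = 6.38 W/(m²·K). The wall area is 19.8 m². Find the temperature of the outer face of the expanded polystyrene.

Using the resistance-network approach (series):
R_dense concrete = L/(kA) = 0.115/(1.61×19.8) = 0.003608 K/W
R_expanded polystyrene = L/(kA) = 0.021/(0.0334×19.8) = 0.03175 K/W
R_outer film = 1/(h_o·A) = 1/(6.38×19.8) = 0.007916 K/W
R_total = 0.04328 K/W;  Q = ΔT/R_total = 28/0.04328 = 647 W
T_interface = T_inner − Q·ΣR(inner→interface) = 21 − 647×0.03536

T ≈ -1.88 °C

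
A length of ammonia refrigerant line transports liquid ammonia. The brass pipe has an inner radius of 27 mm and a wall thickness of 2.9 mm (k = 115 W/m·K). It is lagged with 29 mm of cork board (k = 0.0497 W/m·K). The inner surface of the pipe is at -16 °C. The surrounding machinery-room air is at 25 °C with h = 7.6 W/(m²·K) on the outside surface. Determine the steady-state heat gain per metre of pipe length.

q′ ≈ 16.2 W/m

Radial resistances (cylindrical: R_cond = ln(r_o/r_i)/(2πkL), R_conv = 1/(h·2πrL)):
R_brass pipe wall = ln(29.9/27)/(2π×115×1) = 1.412×10^-4 K/W
R_cork board = ln(58.9/29.9)/(2π×0.0497×1) = 2.171 K/W
R_outer film = 1/(h_o·2πr_oL) = 1/(7.6×2π×0.0589×1) = 0.3555 K/W
R_total = 2.527 K/W
Q = ΔT/R_total = 41/2.527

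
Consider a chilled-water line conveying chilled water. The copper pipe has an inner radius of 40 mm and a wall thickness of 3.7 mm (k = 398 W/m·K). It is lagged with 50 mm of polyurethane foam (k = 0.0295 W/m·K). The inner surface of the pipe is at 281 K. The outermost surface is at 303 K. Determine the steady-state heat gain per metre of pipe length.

For a radial system each layer contributes R = ln(r_out/r_in)/(2πkL); films add R = 1/(hA).
R_copper pipe wall = ln(43.7/40)/(2π×398×1) = 3.538×10^-5 K/W
R_polyurethane foam = ln(93.7/43.7)/(2π×0.0295×1) = 4.115 K/W
R_total = 4.115 K/W
Q = ΔT/R_total = 22/4.115

q′ ≈ 5.35 W/m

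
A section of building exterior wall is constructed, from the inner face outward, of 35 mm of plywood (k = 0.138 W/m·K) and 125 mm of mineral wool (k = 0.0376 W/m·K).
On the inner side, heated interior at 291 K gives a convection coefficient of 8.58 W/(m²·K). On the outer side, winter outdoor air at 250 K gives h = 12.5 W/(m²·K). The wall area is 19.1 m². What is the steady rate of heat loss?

Treating each layer as a thermal resistance in series:
R_inner film = 1/(h_i·A) = 1/(8.58×19.1) = 0.006102 K/W
R_plywood = L/(kA) = 0.035/(0.138×19.1) = 0.01328 K/W
R_mineral wool = L/(kA) = 0.125/(0.0376×19.1) = 0.1741 K/W
R_outer film = 1/(h_o·A) = 1/(12.5×19.1) = 0.004188 K/W
R_total = 0.1976 K/W
Q = ΔT / R_total = 41 / 0.1976

Q ≈ 207 W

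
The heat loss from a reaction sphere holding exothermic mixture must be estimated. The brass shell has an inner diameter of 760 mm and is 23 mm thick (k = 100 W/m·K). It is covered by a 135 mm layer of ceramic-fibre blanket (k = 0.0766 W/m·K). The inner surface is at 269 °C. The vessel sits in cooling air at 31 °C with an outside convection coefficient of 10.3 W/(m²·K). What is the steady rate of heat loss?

Q ≈ 353 W

Radial (spherical) resistances in series:
R_brass shell = (1/0.38 − 1/0.403)/(4π×100) = 1.195×10^-4 K/W
R_ceramic-fibre blanket = (1/0.403 − 1/0.538)/(4π×0.0766) = 0.6469 K/W
R_outer film = 1/(h·4πr_o²) = 1/(10.3×4π×0.538²) = 0.02669 K/W
R_total = 0.6737 K/W
Q = ΔT/R_total = 238/0.6737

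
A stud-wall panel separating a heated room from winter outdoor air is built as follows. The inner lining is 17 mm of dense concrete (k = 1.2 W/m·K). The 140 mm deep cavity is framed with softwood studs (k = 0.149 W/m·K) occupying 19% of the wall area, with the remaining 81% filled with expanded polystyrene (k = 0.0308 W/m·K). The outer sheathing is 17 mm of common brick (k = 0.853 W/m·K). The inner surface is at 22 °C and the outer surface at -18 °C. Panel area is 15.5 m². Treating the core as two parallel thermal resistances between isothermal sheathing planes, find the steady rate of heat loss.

Q ≈ 233 W

Sheathing layers in series; stud and cavity paths in parallel between them.
R_inner = 0.017/(1.2×15.5) = 9.14×10^-4 K/W
R_stud  = 0.14/(0.149×0.19×15.5) = 0.319 K/W
R_cav   = 0.14/(0.0308×0.81×15.5) = 0.362 K/W
1/R_core = 1/R_stud + 1/R_cav → R_core = 0.1696 K/W
R_outer = 0.017/(0.853×15.5) = 0.001286 K/W
R_total = 0.1718 K/W
Q = ΔT/R_total = 40/0.1718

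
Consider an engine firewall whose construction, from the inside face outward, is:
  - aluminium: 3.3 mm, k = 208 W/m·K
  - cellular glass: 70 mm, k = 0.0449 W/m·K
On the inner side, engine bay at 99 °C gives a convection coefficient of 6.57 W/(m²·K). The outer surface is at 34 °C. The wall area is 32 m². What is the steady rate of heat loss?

Series thermal resistances:
R_inner film = 1/(h_i·A) = 1/(6.57×32) = 0.004756 K/W
R_aluminium = L/(kA) = 0.0033/(208×32) = 4.958×10^-7 K/W
R_cellular glass = L/(kA) = 0.07/(0.0449×32) = 0.04872 K/W
R_total = 0.05348 K/W
Q = ΔT / R_total = 65 / 0.05348

Q ≈ 1220 W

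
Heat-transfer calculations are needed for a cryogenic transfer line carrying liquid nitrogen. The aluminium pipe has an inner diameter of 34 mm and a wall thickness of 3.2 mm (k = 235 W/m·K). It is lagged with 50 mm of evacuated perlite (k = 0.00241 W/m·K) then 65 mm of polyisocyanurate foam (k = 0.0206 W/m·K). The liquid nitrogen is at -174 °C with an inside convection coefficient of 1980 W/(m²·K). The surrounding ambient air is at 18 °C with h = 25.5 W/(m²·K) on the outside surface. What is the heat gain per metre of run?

Per-layer cylindrical resistances, series-summed:
R_inner film = 1/(h_i·2πr₁L) = 1/(1980×2π×0.017×1) = 0.004728 K/W
R_aluminium pipe wall = ln(20.2/17)/(2π×235×1) = 1.168×10^-4 K/W
R_evacuated perlite = ln(70.2/20.2)/(2π×0.00241×1) = 82.26 K/W
R_polyisocyanurate foam = ln(135.2/70.2)/(2π×0.0206×1) = 5.064 K/W
R_outer film = 1/(h_o·2πr_oL) = 1/(25.5×2π×0.1352×1) = 0.04616 K/W
R_total = 87.38 K/W
Q = ΔT/R_total = 192/87.38

q′ ≈ 2.2 W/m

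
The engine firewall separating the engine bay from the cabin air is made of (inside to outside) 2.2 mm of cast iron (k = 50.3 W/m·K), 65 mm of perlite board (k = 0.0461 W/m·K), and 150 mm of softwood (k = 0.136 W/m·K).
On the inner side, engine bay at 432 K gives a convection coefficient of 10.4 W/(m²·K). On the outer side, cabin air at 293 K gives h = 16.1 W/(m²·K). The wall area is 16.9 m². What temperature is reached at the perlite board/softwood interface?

Treating each layer as a thermal resistance in series:
R_inner film = 1/(h_i·A) = 1/(10.4×16.9) = 0.00569 K/W
R_cast iron = L/(kA) = 0.0022/(50.3×16.9) = 2.588×10^-6 K/W
R_perlite board = L/(kA) = 0.065/(0.0461×16.9) = 0.08343 K/W
R_softwood = L/(kA) = 0.15/(0.136×16.9) = 0.06526 K/W
R_outer film = 1/(h_o·A) = 1/(16.1×16.9) = 0.003675 K/W
R_total = 0.1581 K/W;  Q = ΔT/R_total = 139/0.1581 = 879.4 W
T_interface = T_inner − Q·ΣR(inner→interface) = 432 − 879×0.08912

T ≈ 354 K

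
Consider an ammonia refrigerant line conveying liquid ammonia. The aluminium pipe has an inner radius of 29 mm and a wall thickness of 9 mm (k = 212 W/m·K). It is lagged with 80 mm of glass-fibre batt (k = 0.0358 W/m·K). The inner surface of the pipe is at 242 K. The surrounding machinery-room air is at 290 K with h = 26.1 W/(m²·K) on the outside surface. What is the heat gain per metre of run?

q′ ≈ 9.43 W/m

Treating each annulus and film as a series resistance:
R_aluminium pipe wall = ln(38/29)/(2π×212×1) = 2.029×10^-4 K/W
R_glass-fibre batt = ln(118/38)/(2π×0.0358×1) = 5.037 K/W
R_outer film = 1/(h_o·2πr_oL) = 1/(26.1×2π×0.118×1) = 0.05168 K/W
R_total = 5.089 K/W
Q = ΔT/R_total = 48/5.089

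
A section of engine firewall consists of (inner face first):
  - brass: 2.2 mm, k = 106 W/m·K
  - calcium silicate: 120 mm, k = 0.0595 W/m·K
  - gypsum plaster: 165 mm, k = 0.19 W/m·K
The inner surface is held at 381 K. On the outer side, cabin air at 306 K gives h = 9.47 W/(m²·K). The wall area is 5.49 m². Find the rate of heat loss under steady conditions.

Using the resistance-network approach (series):
R_brass = L/(kA) = 0.0022/(106×5.49) = 3.78×10^-6 K/W
R_calcium silicate = L/(kA) = 0.12/(0.0595×5.49) = 0.3674 K/W
R_gypsum plaster = L/(kA) = 0.165/(0.19×5.49) = 0.1582 K/W
R_outer film = 1/(h_o·A) = 1/(9.47×5.49) = 0.01923 K/W
R_total = 0.5448 K/W
Q = ΔT / R_total = 75 / 0.5448

Q ≈ 138 W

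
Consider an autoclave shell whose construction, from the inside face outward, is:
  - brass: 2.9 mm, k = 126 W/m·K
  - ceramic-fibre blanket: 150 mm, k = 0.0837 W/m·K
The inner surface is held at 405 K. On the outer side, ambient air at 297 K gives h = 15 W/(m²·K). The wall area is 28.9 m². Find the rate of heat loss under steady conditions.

Treating each layer as a thermal resistance in series:
R_brass = L/(kA) = 0.0029/(126×28.9) = 7.964×10^-7 K/W
R_ceramic-fibre blanket = L/(kA) = 0.15/(0.0837×28.9) = 0.06201 K/W
R_outer film = 1/(h_o·A) = 1/(15×28.9) = 0.002307 K/W
R_total = 0.06432 K/W
Q = ΔT / R_total = 108 / 0.06432

Q ≈ 1680 W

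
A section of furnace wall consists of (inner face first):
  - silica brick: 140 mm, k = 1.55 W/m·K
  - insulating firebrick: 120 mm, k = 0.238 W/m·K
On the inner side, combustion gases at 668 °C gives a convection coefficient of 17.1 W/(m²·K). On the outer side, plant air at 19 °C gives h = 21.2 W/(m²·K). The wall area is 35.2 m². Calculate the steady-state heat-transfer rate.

Model the wall as resistances in series:
R_inner film = 1/(h_i·A) = 1/(17.1×35.2) = 0.001661 K/W
R_silica brick = L/(kA) = 0.14/(1.55×35.2) = 0.002566 K/W
R_insulating firebrick = L/(kA) = 0.12/(0.238×35.2) = 0.01432 K/W
R_outer film = 1/(h_o·A) = 1/(21.2×35.2) = 0.00134 K/W
R_total = 0.01989 K/W
Q = ΔT / R_total = 649 / 0.01989

Q ≈ 32600 W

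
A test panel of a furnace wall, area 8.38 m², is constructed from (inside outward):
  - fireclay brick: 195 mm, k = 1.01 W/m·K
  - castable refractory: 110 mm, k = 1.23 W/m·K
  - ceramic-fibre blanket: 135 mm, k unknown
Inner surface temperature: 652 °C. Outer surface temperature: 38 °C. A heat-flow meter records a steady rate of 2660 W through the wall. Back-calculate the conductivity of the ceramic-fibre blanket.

Treating each layer as a thermal resistance in series:
R_fireclay brick = L/(kA) = 0.195/(1.01×8.38) = 0.02304 K/W
R_castable refractory = L/(kA) = 0.11/(1.23×8.38) = 0.01067 K/W
Sum of known resistances R_other = 0.03371 K/W
Total R = ΔT/Q = 614/2660 = 0.2308 K/W
R_ceramic-fibre blanket = R_total − R_other = 0.1971 K/W
k = L/(R·A) = 0.135/(0.1971×8.38)

k ≈ 0.0817 W/(m·K)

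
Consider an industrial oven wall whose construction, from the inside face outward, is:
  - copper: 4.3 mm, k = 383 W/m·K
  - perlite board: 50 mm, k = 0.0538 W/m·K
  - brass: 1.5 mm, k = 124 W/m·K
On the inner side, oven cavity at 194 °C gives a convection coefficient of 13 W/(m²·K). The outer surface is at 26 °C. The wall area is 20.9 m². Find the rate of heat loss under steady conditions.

Q ≈ 3490 W

Model the wall as resistances in series:
R_inner film = 1/(h_i·A) = 1/(13×20.9) = 0.003681 K/W
R_copper = L/(kA) = 0.0043/(383×20.9) = 5.372×10^-7 K/W
R_perlite board = L/(kA) = 0.05/(0.0538×20.9) = 0.04447 K/W
R_brass = L/(kA) = 0.0015/(124×20.9) = 5.788×10^-7 K/W
R_total = 0.04815 K/W
Q = ΔT / R_total = 168 / 0.04815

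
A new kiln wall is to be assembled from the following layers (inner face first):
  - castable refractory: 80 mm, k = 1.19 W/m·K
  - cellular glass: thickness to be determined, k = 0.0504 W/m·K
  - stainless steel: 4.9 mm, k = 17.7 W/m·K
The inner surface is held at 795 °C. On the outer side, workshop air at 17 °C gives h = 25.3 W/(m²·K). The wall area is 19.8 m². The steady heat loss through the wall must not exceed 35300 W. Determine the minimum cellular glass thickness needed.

L ≈ 16.6 mm

Treating each layer as a thermal resistance in series:
R_castable refractory = L/(kA) = 0.08/(1.19×19.8) = 0.003395 K/W
R_stainless steel = L/(kA) = 0.0049/(17.7×19.8) = 1.398×10^-5 K/W
R_outer film = 1/(h_o·A) = 1/(25.3×19.8) = 0.001996 K/W
Sum of the known resistances R_other = 0.005406 K/W
Required total resistance R_tot = ΔT/Q_allow = 778/35300 = 0.02204 K/W
R_cellular glass = R_tot − R_other = 0.01663 K/W
L = R·k·A = 0.01663×0.0504×19.8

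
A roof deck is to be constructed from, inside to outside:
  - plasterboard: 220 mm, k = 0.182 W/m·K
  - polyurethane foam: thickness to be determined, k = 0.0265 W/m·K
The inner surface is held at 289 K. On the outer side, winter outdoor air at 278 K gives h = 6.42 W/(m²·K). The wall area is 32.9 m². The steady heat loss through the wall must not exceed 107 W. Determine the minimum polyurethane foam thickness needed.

L ≈ 53.5 mm

Thermal resistances in series:
R_plasterboard = L/(kA) = 0.22/(0.182×32.9) = 0.03674 K/W
R_outer film = 1/(h_o·A) = 1/(6.42×32.9) = 0.004734 K/W
Sum of the known resistances R_other = 0.04148 K/W
Required total resistance R_tot = ΔT/Q_allow = 11/107 = 0.1028 K/W
R_polyurethane foam = R_tot − R_other = 0.06133 K/W
L = R·k·A = 0.06133×0.0265×32.9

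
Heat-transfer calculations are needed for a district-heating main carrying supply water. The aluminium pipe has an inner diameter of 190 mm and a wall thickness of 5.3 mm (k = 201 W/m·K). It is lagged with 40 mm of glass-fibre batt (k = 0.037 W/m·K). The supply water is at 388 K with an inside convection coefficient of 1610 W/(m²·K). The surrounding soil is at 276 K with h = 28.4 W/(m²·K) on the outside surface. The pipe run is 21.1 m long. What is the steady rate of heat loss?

Radial resistances (cylindrical: R_cond = ln(r_o/r_i)/(2πkL), R_conv = 1/(h·2πrL)):
R_inner film = 1/(h_i·2πr₁L) = 1/(1610×2π×0.095×21.1) = 4.932×10^-5 K/W
R_aluminium pipe wall = ln(100.3/95)/(2π×201×21.1) = 2.037×10^-6 K/W
R_glass-fibre batt = ln(140.3/100.3)/(2π×0.037×21.1) = 0.06842 K/W
R_outer film = 1/(h_o·2πr_oL) = 1/(28.4×2π×0.1403×21.1) = 0.001893 K/W
R_total = 0.07036 K/W
Q = ΔT/R_total = 112/0.07036

Q ≈ 1590 W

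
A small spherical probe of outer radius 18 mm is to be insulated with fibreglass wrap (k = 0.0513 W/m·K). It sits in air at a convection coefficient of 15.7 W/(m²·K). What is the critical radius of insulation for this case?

r_cr ≈ 6.54 mm

For a sphere r_cr = 2k/h = 2×0.0513/15.7
r_cr = 6.54 mm; since the bare radius (18 mm) is above r_cr, any added insulation will reduce heat loss.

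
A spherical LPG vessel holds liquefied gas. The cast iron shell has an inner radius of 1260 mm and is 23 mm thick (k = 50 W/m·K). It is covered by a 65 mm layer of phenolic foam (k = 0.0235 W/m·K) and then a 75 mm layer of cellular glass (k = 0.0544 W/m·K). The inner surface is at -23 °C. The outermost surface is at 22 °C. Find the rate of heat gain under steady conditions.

Q ≈ 244 W

Radial (spherical) resistances in series:
R_cast iron shell = (1/1.26 − 1/1.283)/(4π×50) = 2.264×10^-5 K/W
R_phenolic foam = (1/1.283 − 1/1.348)/(4π×0.0235) = 0.1273 K/W
R_cellular glass = (1/1.348 − 1/1.423)/(4π×0.0544) = 0.05719 K/W
R_total = 0.1845 K/W
Q = ΔT/R_total = 45/0.1845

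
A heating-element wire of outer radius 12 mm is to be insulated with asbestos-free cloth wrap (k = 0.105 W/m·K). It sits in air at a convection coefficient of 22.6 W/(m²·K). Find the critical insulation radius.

r_cr ≈ 4.65 mm

For a cylinder r_cr = k/h = 0.105/22.6
r_cr = 4.65 mm; since the bare radius (12 mm) is above r_cr, any added insulation will reduce heat loss.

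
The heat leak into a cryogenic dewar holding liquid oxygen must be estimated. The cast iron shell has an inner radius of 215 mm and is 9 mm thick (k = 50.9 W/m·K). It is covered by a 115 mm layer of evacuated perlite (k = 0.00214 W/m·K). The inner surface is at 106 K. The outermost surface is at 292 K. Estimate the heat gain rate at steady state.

For a spherical shell R = (1/r₁ − 1/r₂)/(4πk); film R = 1/(h·4πr²). In series:
R_cast iron shell = (1/0.215 − 1/0.224)/(4π×50.9) = 2.922×10^-4 K/W
R_evacuated perlite = (1/0.224 − 1/0.339)/(4π×0.00214) = 56.32 K/W
R_total = 56.32 K/W
Q = ΔT/R_total = 186/56.32

Q ≈ 3.3 W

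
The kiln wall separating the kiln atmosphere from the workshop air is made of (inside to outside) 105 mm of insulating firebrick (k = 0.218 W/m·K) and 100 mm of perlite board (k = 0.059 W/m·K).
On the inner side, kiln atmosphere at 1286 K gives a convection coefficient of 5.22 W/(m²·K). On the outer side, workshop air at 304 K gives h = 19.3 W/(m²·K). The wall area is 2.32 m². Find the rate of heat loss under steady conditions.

Q ≈ 941 W

Series thermal resistances:
R_inner film = 1/(h_i·A) = 1/(5.22×2.32) = 0.08257 K/W
R_insulating firebrick = L/(kA) = 0.105/(0.218×2.32) = 0.2076 K/W
R_perlite board = L/(kA) = 0.1/(0.059×2.32) = 0.7306 K/W
R_outer film = 1/(h_o·A) = 1/(19.3×2.32) = 0.02233 K/W
R_total = 1.043 K/W
Q = ΔT / R_total = 982 / 1.043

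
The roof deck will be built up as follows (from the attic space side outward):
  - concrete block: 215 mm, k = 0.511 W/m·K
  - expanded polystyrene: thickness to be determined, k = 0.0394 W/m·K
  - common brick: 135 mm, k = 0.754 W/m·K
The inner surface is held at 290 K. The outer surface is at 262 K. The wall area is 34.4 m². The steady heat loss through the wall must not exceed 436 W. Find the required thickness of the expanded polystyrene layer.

Series thermal resistances:
R_concrete block = L/(kA) = 0.215/(0.511×34.4) = 0.01223 K/W
R_common brick = L/(kA) = 0.135/(0.754×34.4) = 0.005205 K/W
Sum of the known resistances R_other = 0.01744 K/W
Required total resistance R_tot = ΔT/Q_allow = 28/436 = 0.06422 K/W
R_expanded polystyrene = R_tot − R_other = 0.04678 K/W
L = R·k·A = 0.04678×0.0394×34.4

L ≈ 63.4 mm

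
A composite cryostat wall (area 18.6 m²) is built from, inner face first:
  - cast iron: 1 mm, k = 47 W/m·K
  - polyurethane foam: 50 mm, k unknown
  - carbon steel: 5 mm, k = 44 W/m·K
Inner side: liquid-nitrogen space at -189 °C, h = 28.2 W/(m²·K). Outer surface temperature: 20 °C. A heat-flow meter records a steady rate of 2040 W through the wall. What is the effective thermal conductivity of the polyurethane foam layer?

k ≈ 0.0267 W/(m·K)

Model the wall as resistances in series:
R_inner film = 1/(h_i·A) = 1/(28.2×18.6) = 0.001907 K/W
R_cast iron = L/(kA) = 0.001/(47×18.6) = 1.144×10^-6 K/W
R_carbon steel = L/(kA) = 0.005/(44×18.6) = 6.109×10^-6 K/W
Sum of known resistances R_other = 0.001914 K/W
Total R = ΔT/Q = 209/2040 = 0.1025 K/W
R_polyurethane foam = R_total − R_other = 0.1005 K/W
k = L/(R·A) = 0.05/(0.1005×18.6)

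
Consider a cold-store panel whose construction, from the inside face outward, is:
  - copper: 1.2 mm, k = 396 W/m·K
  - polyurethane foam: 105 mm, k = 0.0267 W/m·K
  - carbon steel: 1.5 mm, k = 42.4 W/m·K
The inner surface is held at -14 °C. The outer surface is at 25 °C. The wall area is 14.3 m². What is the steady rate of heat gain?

Q ≈ 142 W

Using the resistance-network approach (series):
R_copper = L/(kA) = 0.0012/(396×14.3) = 2.119×10^-7 K/W
R_polyurethane foam = L/(kA) = 0.105/(0.0267×14.3) = 0.275 K/W
R_carbon steel = L/(kA) = 0.0015/(42.4×14.3) = 2.474×10^-6 K/W
R_total = 0.275 K/W
Q = ΔT / R_total = 39 / 0.275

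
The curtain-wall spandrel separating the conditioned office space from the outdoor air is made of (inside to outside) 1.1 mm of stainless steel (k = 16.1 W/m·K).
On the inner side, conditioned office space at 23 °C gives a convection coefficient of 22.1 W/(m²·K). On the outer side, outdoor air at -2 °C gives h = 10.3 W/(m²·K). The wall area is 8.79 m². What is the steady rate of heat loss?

Q ≈ 1540 W

Treating each layer as a thermal resistance in series:
R_inner film = 1/(h_i·A) = 1/(22.1×8.79) = 0.005148 K/W
R_stainless steel = L/(kA) = 0.0011/(16.1×8.79) = 7.773×10^-6 K/W
R_outer film = 1/(h_o·A) = 1/(10.3×8.79) = 0.01105 K/W
R_total = 0.0162 K/W
Q = ΔT / R_total = 25 / 0.0162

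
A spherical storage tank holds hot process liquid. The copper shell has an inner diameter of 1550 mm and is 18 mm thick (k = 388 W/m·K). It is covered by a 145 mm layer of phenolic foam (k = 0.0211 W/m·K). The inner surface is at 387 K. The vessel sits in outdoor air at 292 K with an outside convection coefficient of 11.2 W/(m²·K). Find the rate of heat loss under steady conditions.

Q ≈ 128 W

Radial (spherical) resistances in series:
R_copper shell = (1/0.775 − 1/0.793)/(4π×388) = 6.007×10^-6 K/W
R_phenolic foam = (1/0.793 − 1/0.938)/(4π×0.0211) = 0.7352 K/W
R_outer film = 1/(h·4πr_o²) = 1/(11.2×4π×0.938²) = 0.008075 K/W
R_total = 0.7433 K/W
Q = ΔT/R_total = 95/0.7433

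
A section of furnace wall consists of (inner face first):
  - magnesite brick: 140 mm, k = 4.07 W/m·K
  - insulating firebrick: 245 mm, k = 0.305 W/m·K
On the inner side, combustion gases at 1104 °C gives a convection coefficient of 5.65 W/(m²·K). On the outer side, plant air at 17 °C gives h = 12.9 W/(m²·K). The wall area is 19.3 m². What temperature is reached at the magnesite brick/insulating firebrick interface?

T ≈ 894 °C

Series thermal resistances:
R_inner film = 1/(h_i·A) = 1/(5.65×19.3) = 0.009171 K/W
R_magnesite brick = L/(kA) = 0.14/(4.07×19.3) = 0.001782 K/W
R_insulating firebrick = L/(kA) = 0.245/(0.305×19.3) = 0.04162 K/W
R_outer film = 1/(h_o·A) = 1/(12.9×19.3) = 0.004017 K/W
R_total = 0.05659 K/W;  Q = ΔT/R_total = 1087/0.05659 = 19210 W
T_interface = T_inner − Q·ΣR(inner→interface) = 1104 − 19200×0.01095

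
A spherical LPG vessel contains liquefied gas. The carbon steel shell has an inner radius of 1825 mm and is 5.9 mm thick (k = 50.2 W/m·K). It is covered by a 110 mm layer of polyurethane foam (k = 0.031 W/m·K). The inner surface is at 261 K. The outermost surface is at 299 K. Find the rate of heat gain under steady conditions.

Each spherical layer contributes R = (1/r_i − 1/r_o)/(4πk):
R_carbon steel shell = (1/1.825 − 1/1.8309)/(4π×50.2) = 2.799×10^-6 K/W
R_polyurethane foam = (1/1.8309 − 1/1.9409)/(4π×0.031) = 0.07946 K/W
R_total = 0.07946 K/W
Q = ΔT/R_total = 38/0.07946

Q ≈ 478 W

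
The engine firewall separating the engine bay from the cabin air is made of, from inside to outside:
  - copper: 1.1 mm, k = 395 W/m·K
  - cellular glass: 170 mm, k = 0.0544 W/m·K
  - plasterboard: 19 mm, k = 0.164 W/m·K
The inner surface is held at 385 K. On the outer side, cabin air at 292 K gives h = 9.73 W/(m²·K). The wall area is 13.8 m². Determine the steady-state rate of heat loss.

Q ≈ 384 W

Model the wall as resistances in series:
R_copper = L/(kA) = 0.0011/(395×13.8) = 2.018×10^-7 K/W
R_cellular glass = L/(kA) = 0.17/(0.0544×13.8) = 0.2264 K/W
R_plasterboard = L/(kA) = 0.019/(0.164×13.8) = 0.008395 K/W
R_outer film = 1/(h_o·A) = 1/(9.73×13.8) = 0.007447 K/W
R_total = 0.2423 K/W
Q = ΔT / R_total = 93 / 0.2423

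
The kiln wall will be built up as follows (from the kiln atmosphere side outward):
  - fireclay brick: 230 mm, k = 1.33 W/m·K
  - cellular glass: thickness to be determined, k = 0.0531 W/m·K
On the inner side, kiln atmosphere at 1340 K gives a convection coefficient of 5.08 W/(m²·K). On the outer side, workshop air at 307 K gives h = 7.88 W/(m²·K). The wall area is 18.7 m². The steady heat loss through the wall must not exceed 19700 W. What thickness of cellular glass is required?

L ≈ 25.7 mm

Treating each layer as a thermal resistance in series:
R_inner film = 1/(h_i·A) = 1/(5.08×18.7) = 0.01053 K/W
R_fireclay brick = L/(kA) = 0.23/(1.33×18.7) = 0.009248 K/W
R_outer film = 1/(h_o·A) = 1/(7.88×18.7) = 0.006786 K/W
Sum of the known resistances R_other = 0.02656 K/W
Required total resistance R_tot = ΔT/Q_allow = 1033/19700 = 0.05244 K/W
R_cellular glass = R_tot − R_other = 0.02588 K/W
L = R·k·A = 0.02588×0.0531×18.7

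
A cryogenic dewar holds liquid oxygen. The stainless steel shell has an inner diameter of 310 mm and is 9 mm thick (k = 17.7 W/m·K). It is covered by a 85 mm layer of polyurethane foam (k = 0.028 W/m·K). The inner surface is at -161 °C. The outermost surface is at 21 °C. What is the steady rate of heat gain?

Q ≈ 30.8 W

Radial (spherical) resistances in series:
R_stainless steel shell = (1/0.155 − 1/0.164)/(4π×17.7) = 0.001592 K/W
R_polyurethane foam = (1/0.164 − 1/0.249)/(4π×0.028) = 5.916 K/W
R_total = 5.917 K/W
Q = ΔT/R_total = 182/5.917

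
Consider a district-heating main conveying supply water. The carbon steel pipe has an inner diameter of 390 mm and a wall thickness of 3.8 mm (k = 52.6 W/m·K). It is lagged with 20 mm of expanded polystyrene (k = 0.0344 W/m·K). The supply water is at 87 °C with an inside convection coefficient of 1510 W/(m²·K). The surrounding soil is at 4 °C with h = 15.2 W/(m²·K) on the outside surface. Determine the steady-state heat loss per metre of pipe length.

q′ ≈ 169 W/m

Cylindrical conduction, so R = ln(r₂/r₁)/(2πkL) per layer, in series:
R_inner film = 1/(h_i·2πr₁L) = 1/(1510×2π×0.195×1) = 5.405×10^-4 K/W
R_carbon steel pipe wall = ln(198.8/195)/(2π×52.6×1) = 5.84×10^-5 K/W
R_expanded polystyrene = ln(218.8/198.8)/(2π×0.0344×1) = 0.4435 K/W
R_outer film = 1/(h_o·2πr_oL) = 1/(15.2×2π×0.2188×1) = 0.04786 K/W
R_total = 0.492 K/W
Q = ΔT/R_total = 83/0.492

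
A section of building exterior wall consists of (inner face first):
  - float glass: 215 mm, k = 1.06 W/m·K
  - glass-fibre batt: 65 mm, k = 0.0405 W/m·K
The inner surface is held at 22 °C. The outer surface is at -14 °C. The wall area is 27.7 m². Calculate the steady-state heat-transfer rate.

Model the wall as resistances in series:
R_float glass = L/(kA) = 0.215/(1.06×27.7) = 0.007322 K/W
R_glass-fibre batt = L/(kA) = 0.065/(0.0405×27.7) = 0.05794 K/W
R_total = 0.06526 K/W
Q = ΔT / R_total = 36 / 0.06526

Q ≈ 552 W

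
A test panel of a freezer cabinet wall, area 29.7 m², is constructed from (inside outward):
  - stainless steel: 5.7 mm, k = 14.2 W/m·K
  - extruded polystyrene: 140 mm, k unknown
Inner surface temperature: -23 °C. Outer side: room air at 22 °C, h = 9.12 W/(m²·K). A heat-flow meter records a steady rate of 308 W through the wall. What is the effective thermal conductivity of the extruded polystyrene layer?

k ≈ 0.0331 W/(m·K)

Thermal resistances in series:
R_stainless steel = L/(kA) = 0.0057/(14.2×29.7) = 1.352×10^-5 K/W
R_outer film = 1/(h_o·A) = 1/(9.12×29.7) = 0.003692 K/W
Sum of known resistances R_other = 0.003705 K/W
Total R = ΔT/Q = 45/308 = 0.1461 K/W
R_extruded polystyrene = R_total − R_other = 0.1424 K/W
k = L/(R·A) = 0.14/(0.1424×29.7)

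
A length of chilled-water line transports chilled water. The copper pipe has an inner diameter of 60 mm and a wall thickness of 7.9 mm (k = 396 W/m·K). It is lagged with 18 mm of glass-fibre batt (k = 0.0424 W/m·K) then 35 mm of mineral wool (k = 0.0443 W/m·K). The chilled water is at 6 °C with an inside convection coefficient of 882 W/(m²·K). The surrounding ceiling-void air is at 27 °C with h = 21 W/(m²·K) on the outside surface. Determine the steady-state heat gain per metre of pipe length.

Cylindrical conduction, so R = ln(r₂/r₁)/(2πkL) per layer, in series:
R_inner film = 1/(h_i·2πr₁L) = 1/(882×2π×0.03×1) = 0.006015 K/W
R_copper pipe wall = ln(37.9/30)/(2π×396×1) = 9.395×10^-5 K/W
R_glass-fibre batt = ln(55.9/37.9)/(2π×0.0424×1) = 1.459 K/W
R_mineral wool = ln(90.9/55.9)/(2π×0.0443×1) = 1.747 K/W
R_outer film = 1/(h_o·2πr_oL) = 1/(21×2π×0.0909×1) = 0.08338 K/W
R_total = 3.295 K/W
Q = ΔT/R_total = 21/3.295

q′ ≈ 6.37 W/m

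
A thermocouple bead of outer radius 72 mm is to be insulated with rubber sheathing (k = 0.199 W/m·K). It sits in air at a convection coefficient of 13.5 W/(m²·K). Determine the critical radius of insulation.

For a sphere r_cr = 2k/h = 2×0.199/13.5
r_cr = 29.5 mm; since the bare radius (72 mm) is above r_cr, any added insulation will reduce heat loss.

r_cr ≈ 29.5 mm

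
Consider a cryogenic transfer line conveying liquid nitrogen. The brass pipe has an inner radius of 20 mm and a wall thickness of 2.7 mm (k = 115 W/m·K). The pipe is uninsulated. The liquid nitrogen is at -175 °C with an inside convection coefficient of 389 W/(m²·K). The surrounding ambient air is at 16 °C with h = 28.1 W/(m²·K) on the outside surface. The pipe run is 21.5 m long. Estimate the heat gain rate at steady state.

Radial resistances (cylindrical: R_cond = ln(r_o/r_i)/(2πkL), R_conv = 1/(h·2πrL)):
R_inner film = 1/(h_i·2πr₁L) = 1/(389×2π×0.02×21.5) = 9.515×10^-4 K/W
R_brass pipe wall = ln(22.7/20)/(2π×115×21.5) = 8.151×10^-6 K/W
R_outer film = 1/(h_o·2πr_oL) = 1/(28.1×2π×0.0227×21.5) = 0.01161 K/W
R_total = 0.01256 K/W
Q = ΔT/R_total = 191/0.01256

Q ≈ 15200 W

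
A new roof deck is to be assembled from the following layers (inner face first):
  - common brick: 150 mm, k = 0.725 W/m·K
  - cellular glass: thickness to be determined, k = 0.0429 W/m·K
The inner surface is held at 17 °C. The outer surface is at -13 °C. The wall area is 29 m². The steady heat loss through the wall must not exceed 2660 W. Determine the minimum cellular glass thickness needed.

L ≈ 5.16 mm

Model the wall as resistances in series:
R_common brick = L/(kA) = 0.15/(0.725×29) = 0.007134 K/W
Sum of the known resistances R_other = 0.007134 K/W
Required total resistance R_tot = ΔT/Q_allow = 30/2660 = 0.01128 K/W
R_cellular glass = R_tot − R_other = 0.004144 K/W
L = R·k·A = 0.004144×0.0429×29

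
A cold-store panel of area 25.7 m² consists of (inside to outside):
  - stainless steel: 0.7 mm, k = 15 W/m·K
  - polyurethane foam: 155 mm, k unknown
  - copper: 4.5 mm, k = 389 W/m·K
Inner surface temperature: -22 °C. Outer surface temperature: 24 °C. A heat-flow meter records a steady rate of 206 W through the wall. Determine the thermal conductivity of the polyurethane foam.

k ≈ 0.027 W/(m·K)

Series thermal resistances:
R_stainless steel = L/(kA) = 0.0007/(15×25.7) = 1.816×10^-6 K/W
R_copper = L/(kA) = 0.0045/(389×25.7) = 4.501×10^-7 K/W
Sum of known resistances R_other = 2.266×10^-6 K/W
Total R = ΔT/Q = 46/206 = 0.2233 K/W
R_polyurethane foam = R_total − R_other = 0.2233 K/W
k = L/(R·A) = 0.155/(0.2233×25.7)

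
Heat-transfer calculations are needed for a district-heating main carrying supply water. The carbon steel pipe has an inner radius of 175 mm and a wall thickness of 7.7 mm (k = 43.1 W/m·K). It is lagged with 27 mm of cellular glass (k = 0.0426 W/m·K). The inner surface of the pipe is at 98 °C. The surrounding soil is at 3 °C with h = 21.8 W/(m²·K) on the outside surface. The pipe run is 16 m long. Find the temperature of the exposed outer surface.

T ≈ 9.01 °C

For a radial system each layer contributes R = ln(r_out/r_in)/(2πkL); films add R = 1/(hA).
R_carbon steel pipe wall = ln(182.7/175)/(2π×43.1×16) = 9.938×10^-6 K/W
R_cellular glass = ln(209.7/182.7)/(2π×0.0426×16) = 0.03218 K/W
R_outer film = 1/(h_o·2πr_oL) = 1/(21.8×2π×0.2097×16) = 0.002176 K/W
R_total = 0.03437 K/W
Q = ΔT/R_total = 95/0.03437
Q = 2760 W
T_interface = T_inner − Q·ΣR(inner→interface) = 98 − 2760×0.03219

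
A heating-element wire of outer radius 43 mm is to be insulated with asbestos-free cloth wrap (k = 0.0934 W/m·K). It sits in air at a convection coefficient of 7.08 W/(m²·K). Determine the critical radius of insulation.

For a cylinder r_cr = k/h = 0.0934/7.08
r_cr = 13.2 mm; since the bare radius (43 mm) is above r_cr, any added insulation will reduce heat loss.

r_cr ≈ 13.2 mm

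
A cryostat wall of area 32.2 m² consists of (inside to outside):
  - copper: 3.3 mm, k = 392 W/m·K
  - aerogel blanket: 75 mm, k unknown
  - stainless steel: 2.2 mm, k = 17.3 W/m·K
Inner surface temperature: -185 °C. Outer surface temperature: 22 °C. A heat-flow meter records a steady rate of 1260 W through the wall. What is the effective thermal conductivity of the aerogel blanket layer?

k ≈ 0.0142 W/(m·K)

Model the wall as resistances in series:
R_copper = L/(kA) = 0.0033/(392×32.2) = 2.614×10^-7 K/W
R_stainless steel = L/(kA) = 0.0022/(17.3×32.2) = 3.949×10^-6 K/W
Sum of known resistances R_other = 4.211×10^-6 K/W
Total R = ΔT/Q = 207/1260 = 0.1643 K/W
R_aerogel blanket = R_total − R_other = 0.1643 K/W
k = L/(R·A) = 0.075/(0.1643×32.2)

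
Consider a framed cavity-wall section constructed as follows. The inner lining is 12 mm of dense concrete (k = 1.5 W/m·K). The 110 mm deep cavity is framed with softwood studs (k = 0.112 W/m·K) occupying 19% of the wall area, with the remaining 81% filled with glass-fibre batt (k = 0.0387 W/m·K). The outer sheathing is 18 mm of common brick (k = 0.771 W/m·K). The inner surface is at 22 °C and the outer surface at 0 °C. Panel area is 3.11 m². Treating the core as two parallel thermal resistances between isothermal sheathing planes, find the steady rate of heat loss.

Q ≈ 32.3 W

Sheathing layers in series; stud and cavity paths in parallel between them.
R_inner = 0.012/(1.5×3.11) = 0.002572 K/W
R_stud  = 0.11/(0.112×0.19×3.11) = 1.662 K/W
R_cav   = 0.11/(0.0387×0.81×3.11) = 1.128 K/W
1/R_core = 1/R_stud + 1/R_cav → R_core = 0.6721 K/W
R_outer = 0.018/(0.771×3.11) = 0.007507 K/W
R_total = 0.6822 K/W
Q = ΔT/R_total = 22/0.6822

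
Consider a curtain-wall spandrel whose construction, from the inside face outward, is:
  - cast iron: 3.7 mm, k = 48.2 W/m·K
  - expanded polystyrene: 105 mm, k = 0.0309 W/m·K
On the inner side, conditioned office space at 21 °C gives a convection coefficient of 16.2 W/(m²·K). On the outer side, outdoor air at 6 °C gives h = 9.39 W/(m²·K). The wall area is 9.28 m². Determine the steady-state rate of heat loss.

Model the wall as resistances in series:
R_inner film = 1/(h_i·A) = 1/(16.2×9.28) = 0.006652 K/W
R_cast iron = L/(kA) = 0.0037/(48.2×9.28) = 8.272×10^-6 K/W
R_expanded polystyrene = L/(kA) = 0.105/(0.0309×9.28) = 0.3662 K/W
R_outer film = 1/(h_o·A) = 1/(9.39×9.28) = 0.01148 K/W
R_total = 0.3843 K/W
Q = ΔT / R_total = 15 / 0.3843

Q ≈ 39 W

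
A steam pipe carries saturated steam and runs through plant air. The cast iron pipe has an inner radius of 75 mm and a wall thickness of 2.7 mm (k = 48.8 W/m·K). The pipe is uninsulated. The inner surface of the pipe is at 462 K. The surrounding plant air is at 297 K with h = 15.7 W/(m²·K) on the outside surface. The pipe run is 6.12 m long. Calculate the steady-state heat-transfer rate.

Per-layer cylindrical resistances, series-summed:
R_cast iron pipe wall = ln(77.7/75)/(2π×48.8×6.12) = 1.885×10^-5 K/W
R_outer film = 1/(h_o·2πr_oL) = 1/(15.7×2π×0.0777×6.12) = 0.02132 K/W
R_total = 0.02134 K/W
Q = ΔT/R_total = 165/0.02134

Q ≈ 7730 W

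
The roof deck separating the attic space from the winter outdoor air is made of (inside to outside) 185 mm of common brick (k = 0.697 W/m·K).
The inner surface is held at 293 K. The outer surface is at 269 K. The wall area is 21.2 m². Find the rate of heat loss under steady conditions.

Series thermal resistances:
R_common brick = L/(kA) = 0.185/(0.697×21.2) = 0.01252 K/W
R_total = 0.01252 K/W
Q = ΔT / R_total = 24 / 0.01252

Q ≈ 1920 W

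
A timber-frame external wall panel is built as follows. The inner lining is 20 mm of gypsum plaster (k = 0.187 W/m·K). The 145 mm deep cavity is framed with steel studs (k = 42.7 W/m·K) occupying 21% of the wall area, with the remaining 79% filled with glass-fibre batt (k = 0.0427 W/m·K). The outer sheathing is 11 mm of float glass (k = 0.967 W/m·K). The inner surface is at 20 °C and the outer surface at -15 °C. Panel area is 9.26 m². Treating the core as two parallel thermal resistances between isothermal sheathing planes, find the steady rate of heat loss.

Q ≈ 2410 W

Sheathing layers in series; stud and cavity paths in parallel between them.
R_inner = 0.02/(0.187×9.26) = 0.01155 K/W
R_stud  = 0.145/(42.7×0.21×9.26) = 0.001746 K/W
R_cav   = 0.145/(0.0427×0.79×9.26) = 0.4642 K/W
1/R_core = 1/R_stud + 1/R_cav → R_core = 0.00174 K/W
R_outer = 0.011/(0.967×9.26) = 0.001228 K/W
R_total = 0.01452 K/W
Q = ΔT/R_total = 35/0.01452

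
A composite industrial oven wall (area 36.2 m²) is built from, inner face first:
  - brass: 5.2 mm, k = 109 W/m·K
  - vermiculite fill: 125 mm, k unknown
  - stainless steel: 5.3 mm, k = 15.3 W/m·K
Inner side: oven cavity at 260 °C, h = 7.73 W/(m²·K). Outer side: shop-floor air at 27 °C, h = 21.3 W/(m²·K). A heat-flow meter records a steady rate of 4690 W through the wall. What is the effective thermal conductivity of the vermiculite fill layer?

k ≈ 0.0771 W/(m·K)

Treating each layer as a thermal resistance in series:
R_inner film = 1/(h_i·A) = 1/(7.73×36.2) = 0.003574 K/W
R_brass = L/(kA) = 0.0052/(109×36.2) = 1.318×10^-6 K/W
R_stainless steel = L/(kA) = 0.0053/(15.3×36.2) = 9.569×10^-6 K/W
R_outer film = 1/(h_o·A) = 1/(21.3×36.2) = 0.001297 K/W
Sum of known resistances R_other = 0.004881 K/W
Total R = ΔT/Q = 233/4690 = 0.04968 K/W
R_vermiculite fill = R_total − R_other = 0.0448 K/W
k = L/(R·A) = 0.125/(0.0448×36.2)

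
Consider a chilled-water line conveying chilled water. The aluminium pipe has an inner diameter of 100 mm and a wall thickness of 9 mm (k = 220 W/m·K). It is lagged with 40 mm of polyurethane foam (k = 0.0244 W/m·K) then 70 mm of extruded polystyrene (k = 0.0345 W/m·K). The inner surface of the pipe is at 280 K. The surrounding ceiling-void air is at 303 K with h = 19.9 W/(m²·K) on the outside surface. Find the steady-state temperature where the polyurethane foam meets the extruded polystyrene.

T ≈ 293 K

Cylindrical conduction, so R = ln(r₂/r₁)/(2πkL) per layer, in series:
R_aluminium pipe wall = ln(59/50)/(2π×220×1) = 1.197×10^-4 K/W
R_polyurethane foam = ln(99/59)/(2π×0.0244×1) = 3.376 K/W
R_extruded polystyrene = ln(169/99)/(2π×0.0345×1) = 2.467 K/W
R_outer film = 1/(h_o·2πr_oL) = 1/(19.9×2π×0.169×1) = 0.04732 K/W
R_total = 5.891 K/W
Q = ΔT/R_total = 23/5.891
Q = 3.9 W/m
T_interface = T_inner + Q·ΣR(inner→interface) = 280 + 3.9×3.376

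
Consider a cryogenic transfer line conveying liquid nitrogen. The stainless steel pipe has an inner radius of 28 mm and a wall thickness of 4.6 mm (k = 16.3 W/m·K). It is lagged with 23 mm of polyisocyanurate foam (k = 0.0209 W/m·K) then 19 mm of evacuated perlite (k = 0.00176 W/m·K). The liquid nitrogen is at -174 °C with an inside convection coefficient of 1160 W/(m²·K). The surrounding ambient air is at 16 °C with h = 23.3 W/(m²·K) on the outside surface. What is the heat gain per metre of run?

Cylindrical conduction, so R = ln(r₂/r₁)/(2πkL) per layer, in series:
R_inner film = 1/(h_i·2πr₁L) = 1/(1160×2π×0.028×1) = 0.0049 K/W
R_stainless steel pipe wall = ln(32.6/28)/(2π×16.3×1) = 0.001485 K/W
R_polyisocyanurate foam = ln(55.6/32.6)/(2π×0.0209×1) = 4.065 K/W
R_evacuated perlite = ln(74.6/55.6)/(2π×0.00176×1) = 26.58 K/W
R_outer film = 1/(h_o·2πr_oL) = 1/(23.3×2π×0.0746×1) = 0.09156 K/W
R_total = 30.75 K/W
Q = ΔT/R_total = 190/30.75

q′ ≈ 6.18 W/m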